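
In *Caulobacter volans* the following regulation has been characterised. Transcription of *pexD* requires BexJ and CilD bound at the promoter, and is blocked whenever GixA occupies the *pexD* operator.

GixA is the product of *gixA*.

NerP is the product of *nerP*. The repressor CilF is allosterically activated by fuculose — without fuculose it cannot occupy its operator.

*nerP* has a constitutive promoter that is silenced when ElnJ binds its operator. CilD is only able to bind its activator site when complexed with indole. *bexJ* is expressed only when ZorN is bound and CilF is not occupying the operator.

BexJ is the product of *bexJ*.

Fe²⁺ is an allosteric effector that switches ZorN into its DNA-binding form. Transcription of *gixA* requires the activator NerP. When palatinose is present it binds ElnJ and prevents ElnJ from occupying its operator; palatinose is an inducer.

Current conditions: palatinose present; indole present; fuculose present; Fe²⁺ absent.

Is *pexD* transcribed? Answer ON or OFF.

Palatinose is present, so ElnJ is inactive.
With no repressor bound, *nerP* is transcribed.
So NerP is produced and active.
No repressor is bound and NerP is active, so *gixA* is transcribed.
So GixA is produced and active.
Fe²⁺ is absent, so ZorN is inactive.
Fuculose is present, so CilF is active.
With repressor CilF bound, *bexJ* is not transcribed.
So BexJ is not produced.
Indole is present, so CilD is active.
With repressor GixA bound, *pexD* is not transcribed.

OFF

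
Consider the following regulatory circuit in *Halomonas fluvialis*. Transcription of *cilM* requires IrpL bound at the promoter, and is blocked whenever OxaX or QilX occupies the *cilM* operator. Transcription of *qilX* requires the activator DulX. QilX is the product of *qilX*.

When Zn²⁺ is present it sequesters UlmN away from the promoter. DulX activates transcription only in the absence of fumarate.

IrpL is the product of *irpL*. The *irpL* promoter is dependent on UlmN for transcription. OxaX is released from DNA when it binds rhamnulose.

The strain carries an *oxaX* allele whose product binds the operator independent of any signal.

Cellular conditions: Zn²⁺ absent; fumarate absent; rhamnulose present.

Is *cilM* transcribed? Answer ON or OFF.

Zn²⁺ is absent, so UlmN is active.
No repressor is bound and UlmN is active, so *irpL* is transcribed.
So IrpL is produced and active.
OxaX is constitutively active in this strain.
Fumarate is absent, so DulX is active.
No repressor is bound and DulX is active, so *qilX* is transcribed.
So QilX is produced and active.
With repressor OxaX bound, *cilM* is not transcribed.

OFF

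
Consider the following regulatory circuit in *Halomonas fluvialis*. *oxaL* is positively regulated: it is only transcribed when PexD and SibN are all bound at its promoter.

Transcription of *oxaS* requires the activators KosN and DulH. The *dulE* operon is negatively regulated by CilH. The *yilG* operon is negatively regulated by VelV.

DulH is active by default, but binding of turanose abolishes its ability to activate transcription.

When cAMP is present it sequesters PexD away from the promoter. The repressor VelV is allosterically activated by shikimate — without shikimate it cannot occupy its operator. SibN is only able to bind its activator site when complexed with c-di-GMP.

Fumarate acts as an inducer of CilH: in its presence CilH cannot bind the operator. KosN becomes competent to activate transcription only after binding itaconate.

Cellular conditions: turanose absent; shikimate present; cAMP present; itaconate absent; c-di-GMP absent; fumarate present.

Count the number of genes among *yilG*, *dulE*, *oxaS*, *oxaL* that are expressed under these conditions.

Shikimate is present, so VelV is active.
With repressor VelV bound, *yilG* is not transcribed.
→ *yilG* is OFF.
Fumarate is present, so CilH is inactive.
With no repressor bound, *dulE* is transcribed.
→ *dulE* is ON.
Itaconate is absent, so KosN is inactive.
Turanose is absent, so DulH is active.
Required activator KosN is absent, so *oxaS* is not transcribed.
→ *oxaS* is OFF.
cAMP is present, so PexD is inactive.
c-di-GMP is absent, so SibN is inactive.
Required activator PexD is absent, so *oxaL* is not transcribed.
→ *oxaL* is OFF.
1 of the 4 genes is transcribed.

1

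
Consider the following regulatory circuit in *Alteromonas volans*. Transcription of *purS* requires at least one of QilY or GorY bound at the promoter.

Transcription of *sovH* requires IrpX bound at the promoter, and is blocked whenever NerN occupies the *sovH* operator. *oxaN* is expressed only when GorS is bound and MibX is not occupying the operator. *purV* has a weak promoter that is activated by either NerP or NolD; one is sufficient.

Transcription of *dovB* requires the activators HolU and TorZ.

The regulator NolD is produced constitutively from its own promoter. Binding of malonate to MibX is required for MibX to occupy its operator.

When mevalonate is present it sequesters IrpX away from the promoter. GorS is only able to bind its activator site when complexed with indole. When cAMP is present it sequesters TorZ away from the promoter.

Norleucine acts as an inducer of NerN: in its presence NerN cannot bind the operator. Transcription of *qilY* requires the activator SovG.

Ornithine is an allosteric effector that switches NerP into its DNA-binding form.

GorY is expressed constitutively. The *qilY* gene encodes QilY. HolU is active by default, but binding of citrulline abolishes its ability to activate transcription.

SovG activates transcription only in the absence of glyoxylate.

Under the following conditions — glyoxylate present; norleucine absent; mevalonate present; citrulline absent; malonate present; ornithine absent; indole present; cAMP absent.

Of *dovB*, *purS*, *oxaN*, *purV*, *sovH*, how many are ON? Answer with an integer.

Citrulline is absent, so HolU is active.
cAMP is absent, so TorZ is active.
No repressor is bound and HolU and TorZ are active, so *dovB* is transcribed.
→ *dovB* is ON.
Glyoxylate is present, so SovG is inactive.
Required activator SovG is absent, so *qilY* is not transcribed.
So QilY is not produced.
GorY is produced constitutively and is active.
Activator GorY is present, so *purS* is transcribed.
→ *purS* is ON.
Malonate is present, so MibX is active.
Indole is present, so GorS is active.
With repressor MibX bound, *oxaN* is not transcribed.
→ *oxaN* is OFF.
Ornithine is absent, so NerP is inactive.
NolD is produced constitutively and is active.
Activator NolD is present, so *purV* is transcribed.
→ *purV* is ON.
Norleucine is absent, so NerN is active.
Mevalonate is present, so IrpX is inactive.
With repressor NerN bound, *sovH* is not transcribed.
→ *sovH* is OFF.
3 of the 5 genes are transcribed.

3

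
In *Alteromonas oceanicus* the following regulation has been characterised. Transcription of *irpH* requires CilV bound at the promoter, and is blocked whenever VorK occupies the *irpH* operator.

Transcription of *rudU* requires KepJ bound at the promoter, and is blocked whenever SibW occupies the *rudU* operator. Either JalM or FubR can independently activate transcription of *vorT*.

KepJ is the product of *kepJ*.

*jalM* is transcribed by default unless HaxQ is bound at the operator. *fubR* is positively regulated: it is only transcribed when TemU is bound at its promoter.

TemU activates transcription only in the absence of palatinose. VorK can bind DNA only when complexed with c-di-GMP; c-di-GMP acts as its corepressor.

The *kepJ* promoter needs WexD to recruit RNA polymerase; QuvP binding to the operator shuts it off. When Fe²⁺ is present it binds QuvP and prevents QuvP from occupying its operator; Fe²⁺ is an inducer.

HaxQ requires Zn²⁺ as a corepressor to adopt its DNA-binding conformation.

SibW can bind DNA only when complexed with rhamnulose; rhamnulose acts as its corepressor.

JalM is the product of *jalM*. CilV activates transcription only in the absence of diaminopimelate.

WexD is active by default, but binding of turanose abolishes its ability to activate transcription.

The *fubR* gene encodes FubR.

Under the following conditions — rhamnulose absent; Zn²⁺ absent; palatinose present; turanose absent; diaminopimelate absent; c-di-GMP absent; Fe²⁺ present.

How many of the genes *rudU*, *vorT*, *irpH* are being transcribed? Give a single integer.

3

Turanose is absent, so WexD is active.
Fe²⁺ is present, so QuvP is inactive.
No repressor is bound and WexD is active, so *kepJ* is transcribed.
So KepJ is produced and active.
Rhamnulose is absent, so SibW is inactive.
No repressor is bound and KepJ is active, so *rudU* is transcribed.
→ *rudU* is ON.
Zn²⁺ is absent, so HaxQ is inactive.
With no repressor bound, *jalM* is transcribed.
So JalM is produced and active.
Palatinose is present, so TemU is inactive.
Required activator TemU is absent, so *fubR* is not transcribed.
So FubR is not produced.
Activator JalM is present, so *vorT* is transcribed.
→ *vorT* is ON.
Diaminopimelate is absent, so CilV is active.
c-di-GMP is absent, so VorK is inactive.
No repressor is bound and CilV is active, so *irpH* is transcribed.
→ *irpH* is ON.
3 of the 3 genes are transcribed.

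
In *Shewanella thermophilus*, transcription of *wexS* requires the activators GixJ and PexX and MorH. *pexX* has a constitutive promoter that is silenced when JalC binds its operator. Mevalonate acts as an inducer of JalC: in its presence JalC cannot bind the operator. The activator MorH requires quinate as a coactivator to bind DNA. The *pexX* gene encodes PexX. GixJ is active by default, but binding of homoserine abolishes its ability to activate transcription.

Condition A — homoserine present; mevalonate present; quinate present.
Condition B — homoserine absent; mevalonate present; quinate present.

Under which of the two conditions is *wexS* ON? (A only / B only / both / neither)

Condition A:
Homoserine is present, so GixJ is inactive.
Mevalonate is present, so JalC is inactive.
With no repressor bound, *pexX* is transcribed.
So PexX is produced and active.
Quinate is present, so MorH is active.
Required activator GixJ is absent, so *wexS* is not transcribed.
→ *wexS* is OFF in A.
Condition B:
Homoserine is absent, so GixJ is active.
Mevalonate is present, so JalC is inactive.
With no repressor bound, *pexX* is transcribed.
So PexX is produced and active.
Quinate is present, so MorH is active.
No repressor is bound and GixJ and PexX and MorH are active, so *wexS* is transcribed.
→ *wexS* is ON in B.

B only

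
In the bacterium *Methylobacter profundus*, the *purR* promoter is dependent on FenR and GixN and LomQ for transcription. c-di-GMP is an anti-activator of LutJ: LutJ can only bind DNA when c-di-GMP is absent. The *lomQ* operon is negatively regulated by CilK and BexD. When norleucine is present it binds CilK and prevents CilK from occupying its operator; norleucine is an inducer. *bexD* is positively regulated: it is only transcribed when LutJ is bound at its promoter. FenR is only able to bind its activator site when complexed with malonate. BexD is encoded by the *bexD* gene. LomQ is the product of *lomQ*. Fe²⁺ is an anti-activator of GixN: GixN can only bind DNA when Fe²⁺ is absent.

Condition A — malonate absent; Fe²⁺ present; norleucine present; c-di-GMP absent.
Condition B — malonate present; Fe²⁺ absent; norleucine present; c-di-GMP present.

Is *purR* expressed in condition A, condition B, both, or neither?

Condition A:
Malonate is absent, so FenR is inactive.
Fe²⁺ is present, so GixN is inactive.
Norleucine is present, so CilK is inactive.
c-di-GMP is absent, so LutJ is active.
No repressor is bound and LutJ is active, so *bexD* is transcribed.
So BexD is produced and active.
With repressor BexD bound, *lomQ* is not transcribed.
So LomQ is not produced.
Required activator FenR is absent, so *purR* is not transcribed.
→ *purR* is OFF in A.
Condition B:
Malonate is present, so FenR is active.
Fe²⁺ is absent, so GixN is active.
Norleucine is present, so CilK is inactive.
c-di-GMP is present, so LutJ is inactive.
Required activator LutJ is absent, so *bexD* is not transcribed.
So BexD is not produced.
With no repressor bound, *lomQ* is transcribed.
So LomQ is produced and active.
No repressor is bound and FenR and GixN and LomQ are active, so *purR* is transcribed.
→ *purR* is ON in B.

B only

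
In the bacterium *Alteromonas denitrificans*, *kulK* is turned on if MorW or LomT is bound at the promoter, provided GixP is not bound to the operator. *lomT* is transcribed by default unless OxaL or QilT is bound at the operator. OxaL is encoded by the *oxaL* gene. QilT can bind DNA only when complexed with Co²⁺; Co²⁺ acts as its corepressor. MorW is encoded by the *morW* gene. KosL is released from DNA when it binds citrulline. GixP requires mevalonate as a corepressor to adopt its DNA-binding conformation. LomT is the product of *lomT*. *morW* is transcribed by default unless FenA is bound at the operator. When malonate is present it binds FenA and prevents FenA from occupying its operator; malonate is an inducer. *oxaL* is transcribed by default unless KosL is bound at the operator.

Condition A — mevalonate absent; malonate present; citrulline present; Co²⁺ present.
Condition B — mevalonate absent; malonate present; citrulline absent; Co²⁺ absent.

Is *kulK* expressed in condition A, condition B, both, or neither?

Condition A:
Mevalonate is absent, so GixP is inactive.
Malonate is present, so FenA is inactive.
With no repressor bound, *morW* is transcribed.
So MorW is produced and active.
Citrulline is present, so KosL is inactive.
With no repressor bound, *oxaL* is transcribed.
So OxaL is produced and active.
Co²⁺ is present, so QilT is active.
With repressor OxaL bound, *lomT* is not transcribed.
So LomT is not produced.
Activator MorW is present, so *kulK* is transcribed.
→ *kulK* is ON in A.
Condition B:
Mevalonate is absent, so GixP is inactive.
Malonate is present, so FenA is inactive.
With no repressor bound, *morW* is transcribed.
So MorW is produced and active.
Citrulline is absent, so KosL is active.
With repressor KosL bound, *oxaL* is not transcribed.
So OxaL is not produced.
Co²⁺ is absent, so QilT is inactive.
With no repressor bound, *lomT* is transcribed.
So LomT is produced and active.
Activator MorW is present, so *kulK* is transcribed.
→ *kulK* is ON in B.

both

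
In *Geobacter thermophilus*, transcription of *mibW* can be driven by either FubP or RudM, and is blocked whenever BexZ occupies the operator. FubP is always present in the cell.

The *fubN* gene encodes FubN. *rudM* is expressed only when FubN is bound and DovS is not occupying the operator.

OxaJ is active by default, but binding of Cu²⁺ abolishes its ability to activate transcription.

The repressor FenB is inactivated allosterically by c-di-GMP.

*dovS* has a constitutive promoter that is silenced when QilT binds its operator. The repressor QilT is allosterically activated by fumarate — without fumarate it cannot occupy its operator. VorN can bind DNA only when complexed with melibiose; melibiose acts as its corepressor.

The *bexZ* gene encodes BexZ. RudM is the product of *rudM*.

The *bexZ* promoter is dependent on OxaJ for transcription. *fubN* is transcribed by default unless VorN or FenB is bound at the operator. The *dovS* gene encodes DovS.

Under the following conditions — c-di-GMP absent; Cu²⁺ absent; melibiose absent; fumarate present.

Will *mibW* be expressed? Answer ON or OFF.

OFF

FubP is produced constitutively and is active.
Cu²⁺ is absent, so OxaJ is active.
No repressor is bound and OxaJ is active, so *bexZ* is transcribed.
So BexZ is produced and active.
Melibiose is absent, so VorN is inactive.
c-di-GMP is absent, so FenB is active.
With repressor FenB bound, *fubN* is not transcribed.
So FubN is not produced.
Fumarate is present, so QilT is active.
With repressor QilT bound, *dovS* is not transcribed.
So DovS is not produced.
Required activator FubN is absent, so *rudM* is not transcribed.
So RudM is not produced.
With repressor BexZ bound, *mibW* is not transcribed.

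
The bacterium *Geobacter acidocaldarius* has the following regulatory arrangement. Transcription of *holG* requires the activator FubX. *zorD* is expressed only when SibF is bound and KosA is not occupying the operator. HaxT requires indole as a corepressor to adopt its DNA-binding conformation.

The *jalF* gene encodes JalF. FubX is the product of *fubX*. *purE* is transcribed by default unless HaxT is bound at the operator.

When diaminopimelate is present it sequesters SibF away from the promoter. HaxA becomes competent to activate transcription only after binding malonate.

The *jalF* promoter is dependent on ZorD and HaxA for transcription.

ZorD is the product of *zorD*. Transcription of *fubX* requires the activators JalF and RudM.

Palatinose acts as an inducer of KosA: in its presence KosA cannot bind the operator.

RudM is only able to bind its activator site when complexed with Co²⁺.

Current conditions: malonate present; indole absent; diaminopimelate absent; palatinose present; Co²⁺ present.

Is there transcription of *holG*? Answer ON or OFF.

Palatinose is present, so KosA is inactive.
Diaminopimelate is absent, so SibF is active.
No repressor is bound and SibF is active, so *zorD* is transcribed.
So ZorD is produced and active.
Malonate is present, so HaxA is active.
No repressor is bound and ZorD and HaxA are active, so *jalF* is transcribed.
So JalF is produced and active.
Co²⁺ is present, so RudM is active.
No repressor is bound and JalF and RudM are active, so *fubX* is transcribed.
So FubX is produced and active.
No repressor is bound and FubX is active, so *holG* is transcribed.

ON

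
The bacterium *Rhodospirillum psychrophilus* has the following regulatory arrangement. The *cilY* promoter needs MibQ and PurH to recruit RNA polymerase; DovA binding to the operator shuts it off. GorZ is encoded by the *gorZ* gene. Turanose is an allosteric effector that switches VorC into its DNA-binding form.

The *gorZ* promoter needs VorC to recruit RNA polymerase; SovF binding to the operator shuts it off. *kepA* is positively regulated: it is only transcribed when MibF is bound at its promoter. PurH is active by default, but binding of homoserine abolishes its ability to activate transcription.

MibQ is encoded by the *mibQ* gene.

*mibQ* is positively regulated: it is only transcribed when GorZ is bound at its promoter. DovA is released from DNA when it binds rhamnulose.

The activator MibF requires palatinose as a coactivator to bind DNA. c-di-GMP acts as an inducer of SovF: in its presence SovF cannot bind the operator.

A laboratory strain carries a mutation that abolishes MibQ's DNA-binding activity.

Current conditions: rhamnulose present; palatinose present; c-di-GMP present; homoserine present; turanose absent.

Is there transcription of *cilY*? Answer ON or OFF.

OFF

MibQ is non-functional in this strain, so it has no effect.
Homoserine is present, so PurH is inactive.
Rhamnulose is present, so DovA is inactive.
Required activator MibQ is absent, so *cilY* is not transcribed.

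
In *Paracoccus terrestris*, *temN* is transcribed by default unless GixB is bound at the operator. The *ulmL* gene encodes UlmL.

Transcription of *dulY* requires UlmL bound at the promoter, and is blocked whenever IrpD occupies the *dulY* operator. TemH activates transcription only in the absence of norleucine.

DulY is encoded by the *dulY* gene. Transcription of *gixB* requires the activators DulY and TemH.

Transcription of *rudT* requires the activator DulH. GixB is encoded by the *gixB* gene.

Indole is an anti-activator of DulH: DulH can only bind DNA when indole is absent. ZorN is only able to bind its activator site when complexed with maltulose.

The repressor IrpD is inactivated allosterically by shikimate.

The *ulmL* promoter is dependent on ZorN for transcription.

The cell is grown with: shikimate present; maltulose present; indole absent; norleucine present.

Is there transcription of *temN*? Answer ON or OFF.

Maltulose is present, so ZorN is active.
No repressor is bound and ZorN is active, so *ulmL* is transcribed.
So UlmL is produced and active.
Shikimate is present, so IrpD is inactive.
No repressor is bound and UlmL is active, so *dulY* is transcribed.
So DulY is produced and active.
Norleucine is present, so TemH is inactive.
Required activator TemH is absent, so *gixB* is not transcribed.
So GixB is not produced.
With no repressor bound, *temN* is transcribed.

ON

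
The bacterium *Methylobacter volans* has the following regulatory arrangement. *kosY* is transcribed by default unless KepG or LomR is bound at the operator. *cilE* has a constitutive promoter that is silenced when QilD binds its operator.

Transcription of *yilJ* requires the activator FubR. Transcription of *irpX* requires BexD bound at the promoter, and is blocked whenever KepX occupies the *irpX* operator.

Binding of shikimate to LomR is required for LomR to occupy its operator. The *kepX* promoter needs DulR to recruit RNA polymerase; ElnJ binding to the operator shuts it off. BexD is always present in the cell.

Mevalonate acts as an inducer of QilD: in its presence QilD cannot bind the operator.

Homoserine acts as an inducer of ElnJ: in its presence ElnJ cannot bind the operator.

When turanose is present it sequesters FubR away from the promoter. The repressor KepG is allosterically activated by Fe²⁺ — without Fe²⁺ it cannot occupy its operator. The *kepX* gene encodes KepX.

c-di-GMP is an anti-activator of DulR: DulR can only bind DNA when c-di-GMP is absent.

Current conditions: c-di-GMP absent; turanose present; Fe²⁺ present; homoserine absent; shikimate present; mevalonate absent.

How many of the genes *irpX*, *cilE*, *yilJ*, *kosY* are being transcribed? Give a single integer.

Homoserine is absent, so ElnJ is active.
c-di-GMP is absent, so DulR is active.
With repressor ElnJ bound, *kepX* is not transcribed.
So KepX is not produced.
BexD is produced constitutively and is active.
No repressor is bound and BexD is active, so *irpX* is transcribed.
→ *irpX* is ON.
Mevalonate is absent, so QilD is active.
With repressor QilD bound, *cilE* is not transcribed.
→ *cilE* is OFF.
Turanose is present, so FubR is inactive.
Required activator FubR is absent, so *yilJ* is not transcribed.
→ *yilJ* is OFF.
Fe²⁺ is present, so KepG is active.
Shikimate is present, so LomR is active.
With repressor KepG bound, *kosY* is not transcribed.
→ *kosY* is OFF.
1 of the 4 genes is transcribed.

1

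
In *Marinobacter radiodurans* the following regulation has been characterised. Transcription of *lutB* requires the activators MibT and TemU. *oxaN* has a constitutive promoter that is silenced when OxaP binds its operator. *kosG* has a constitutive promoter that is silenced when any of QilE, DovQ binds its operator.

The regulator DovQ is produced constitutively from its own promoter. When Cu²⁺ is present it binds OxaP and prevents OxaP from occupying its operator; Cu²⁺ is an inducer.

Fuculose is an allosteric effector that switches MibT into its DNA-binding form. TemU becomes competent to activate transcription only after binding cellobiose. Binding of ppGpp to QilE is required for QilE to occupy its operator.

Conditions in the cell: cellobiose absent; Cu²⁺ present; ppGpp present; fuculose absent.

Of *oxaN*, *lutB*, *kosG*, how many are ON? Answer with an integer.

1

Cu²⁺ is present, so OxaP is inactive.
With no repressor bound, *oxaN* is transcribed.
→ *oxaN* is ON.
Fuculose is absent, so MibT is inactive.
Cellobiose is absent, so TemU is inactive.
Required activator MibT is absent, so *lutB* is not transcribed.
→ *lutB* is OFF.
ppGpp is present, so QilE is active.
DovQ is produced constitutively and is active.
With repressor QilE bound, *kosG* is not transcribed.
→ *kosG* is OFF.
1 of the 3 genes is transcribed.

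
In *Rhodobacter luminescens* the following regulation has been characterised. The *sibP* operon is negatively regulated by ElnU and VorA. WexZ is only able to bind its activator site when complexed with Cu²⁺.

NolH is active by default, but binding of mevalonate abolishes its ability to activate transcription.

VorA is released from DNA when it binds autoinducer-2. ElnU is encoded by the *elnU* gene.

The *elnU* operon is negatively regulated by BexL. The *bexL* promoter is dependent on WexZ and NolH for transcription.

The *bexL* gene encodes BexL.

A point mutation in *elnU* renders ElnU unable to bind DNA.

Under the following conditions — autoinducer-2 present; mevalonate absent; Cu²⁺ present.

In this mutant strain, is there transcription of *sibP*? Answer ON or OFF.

ElnU is non-functional in this strain, so it has no effect.
Autoinducer-2 is present, so VorA is inactive.
With no repressor bound, *sibP* is transcribed.

ON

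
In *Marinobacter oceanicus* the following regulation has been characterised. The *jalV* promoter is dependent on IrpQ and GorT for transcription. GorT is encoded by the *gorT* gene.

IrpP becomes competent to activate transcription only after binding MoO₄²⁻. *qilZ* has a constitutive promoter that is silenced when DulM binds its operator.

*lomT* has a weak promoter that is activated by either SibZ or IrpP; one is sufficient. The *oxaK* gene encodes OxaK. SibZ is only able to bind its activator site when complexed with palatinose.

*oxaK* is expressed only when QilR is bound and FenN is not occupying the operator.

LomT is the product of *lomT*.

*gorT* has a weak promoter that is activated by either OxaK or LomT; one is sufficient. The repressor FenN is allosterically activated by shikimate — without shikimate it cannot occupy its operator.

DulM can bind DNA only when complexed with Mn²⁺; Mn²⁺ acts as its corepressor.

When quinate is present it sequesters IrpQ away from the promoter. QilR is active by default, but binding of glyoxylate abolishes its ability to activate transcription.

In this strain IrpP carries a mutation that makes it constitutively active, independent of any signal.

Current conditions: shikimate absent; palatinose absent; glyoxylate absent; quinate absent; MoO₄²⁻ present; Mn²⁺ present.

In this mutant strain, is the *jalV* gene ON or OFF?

Quinate is absent, so IrpQ is active.
Glyoxylate is absent, so QilR is active.
Shikimate is absent, so FenN is inactive.
No repressor is bound and QilR is active, so *oxaK* is transcribed.
So OxaK is produced and active.
Palatinose is absent, so SibZ is inactive.
IrpP is constitutively active in this strain.
Activator IrpP is present, so *lomT* is transcribed.
So LomT is produced and active.
Activator OxaK is present, so *gorT* is transcribed.
So GorT is produced and active.
No repressor is bound and IrpQ and GorT are active, so *jalV* is transcribed.

ON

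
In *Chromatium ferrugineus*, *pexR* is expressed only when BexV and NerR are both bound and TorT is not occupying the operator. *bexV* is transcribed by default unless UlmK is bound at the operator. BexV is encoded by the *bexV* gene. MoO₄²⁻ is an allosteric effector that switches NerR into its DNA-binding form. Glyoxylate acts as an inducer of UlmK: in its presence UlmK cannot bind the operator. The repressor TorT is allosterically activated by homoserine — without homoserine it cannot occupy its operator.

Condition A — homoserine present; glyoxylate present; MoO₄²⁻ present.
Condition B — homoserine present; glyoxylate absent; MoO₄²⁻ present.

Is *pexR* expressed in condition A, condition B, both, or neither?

neither

Condition A:
Homoserine is present, so TorT is active.
Glyoxylate is present, so UlmK is inactive.
With no repressor bound, *bexV* is transcribed.
So BexV is produced and active.
MoO₄²⁻ is present, so NerR is active.
With repressor TorT bound, *pexR* is not transcribed.
→ *pexR* is OFF in A.
Condition B:
Homoserine is present, so TorT is active.
Glyoxylate is absent, so UlmK is active.
With repressor UlmK bound, *bexV* is not transcribed.
So BexV is not produced.
MoO₄²⁻ is present, so NerR is active.
With repressor TorT bound, *pexR* is not transcribed.
→ *pexR* is OFF in B.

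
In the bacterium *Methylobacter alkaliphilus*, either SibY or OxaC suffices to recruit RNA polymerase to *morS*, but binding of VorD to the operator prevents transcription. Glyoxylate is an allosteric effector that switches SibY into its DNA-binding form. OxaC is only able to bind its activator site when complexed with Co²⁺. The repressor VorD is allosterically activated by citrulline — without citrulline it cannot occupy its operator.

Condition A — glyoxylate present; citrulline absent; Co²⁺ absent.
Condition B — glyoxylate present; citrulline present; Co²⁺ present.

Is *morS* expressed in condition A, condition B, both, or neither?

Condition A:
Glyoxylate is present, so SibY is active.
Citrulline is absent, so VorD is inactive.
Co²⁺ is absent, so OxaC is inactive.
Activator SibY is present, so *morS* is transcribed.
→ *morS* is ON in A.
Condition B:
Glyoxylate is present, so SibY is active.
Citrulline is present, so VorD is active.
Co²⁺ is present, so OxaC is active.
With repressor VorD bound, *morS* is not transcribed.
→ *morS* is OFF in B.

A only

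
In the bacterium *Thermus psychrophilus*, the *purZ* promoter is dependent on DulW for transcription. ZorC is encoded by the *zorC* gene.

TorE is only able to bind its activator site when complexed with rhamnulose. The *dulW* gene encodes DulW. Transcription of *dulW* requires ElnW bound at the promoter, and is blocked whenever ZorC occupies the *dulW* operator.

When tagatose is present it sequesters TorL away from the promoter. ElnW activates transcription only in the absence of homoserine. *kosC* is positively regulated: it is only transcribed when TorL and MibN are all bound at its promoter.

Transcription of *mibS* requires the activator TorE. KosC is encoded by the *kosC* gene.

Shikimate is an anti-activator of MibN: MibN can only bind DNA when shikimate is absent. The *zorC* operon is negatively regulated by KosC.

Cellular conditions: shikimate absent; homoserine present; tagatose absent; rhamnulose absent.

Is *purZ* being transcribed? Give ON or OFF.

Tagatose is absent, so TorL is active.
Shikimate is absent, so MibN is active.
No repressor is bound and TorL and MibN are active, so *kosC* is transcribed.
So KosC is produced and active.
With repressor KosC bound, *zorC* is not transcribed.
So ZorC is not produced.
Homoserine is present, so ElnW is inactive.
Required activator ElnW is absent, so *dulW* is not transcribed.
So DulW is not produced.
Required activator DulW is absent, so *purZ* is not transcribed.

OFF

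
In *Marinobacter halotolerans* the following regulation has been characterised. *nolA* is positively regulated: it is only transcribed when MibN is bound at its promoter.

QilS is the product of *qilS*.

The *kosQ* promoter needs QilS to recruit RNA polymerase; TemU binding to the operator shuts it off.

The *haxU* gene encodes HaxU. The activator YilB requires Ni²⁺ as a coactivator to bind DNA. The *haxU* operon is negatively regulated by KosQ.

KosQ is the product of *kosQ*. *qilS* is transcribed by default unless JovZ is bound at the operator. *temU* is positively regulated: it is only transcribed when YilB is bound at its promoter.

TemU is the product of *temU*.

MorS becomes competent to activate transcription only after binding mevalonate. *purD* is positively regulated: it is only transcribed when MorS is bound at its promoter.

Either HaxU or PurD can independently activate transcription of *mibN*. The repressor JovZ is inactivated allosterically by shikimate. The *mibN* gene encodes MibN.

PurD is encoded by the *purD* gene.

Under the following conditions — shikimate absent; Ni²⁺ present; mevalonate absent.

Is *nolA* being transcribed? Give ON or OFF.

ON

Ni²⁺ is present, so YilB is active.
No repressor is bound and YilB is active, so *temU* is transcribed.
So TemU is produced and active.
Shikimate is absent, so JovZ is active.
With repressor JovZ bound, *qilS* is not transcribed.
So QilS is not produced.
With repressor TemU bound, *kosQ* is not transcribed.
So KosQ is not produced.
With no repressor bound, *haxU* is transcribed.
So HaxU is produced and active.
Mevalonate is absent, so MorS is inactive.
Required activator MorS is absent, so *purD* is not transcribed.
So PurD is not produced.
Activator HaxU is present, so *mibN* is transcribed.
So MibN is produced and active.
No repressor is bound and MibN is active, so *nolA* is transcribed.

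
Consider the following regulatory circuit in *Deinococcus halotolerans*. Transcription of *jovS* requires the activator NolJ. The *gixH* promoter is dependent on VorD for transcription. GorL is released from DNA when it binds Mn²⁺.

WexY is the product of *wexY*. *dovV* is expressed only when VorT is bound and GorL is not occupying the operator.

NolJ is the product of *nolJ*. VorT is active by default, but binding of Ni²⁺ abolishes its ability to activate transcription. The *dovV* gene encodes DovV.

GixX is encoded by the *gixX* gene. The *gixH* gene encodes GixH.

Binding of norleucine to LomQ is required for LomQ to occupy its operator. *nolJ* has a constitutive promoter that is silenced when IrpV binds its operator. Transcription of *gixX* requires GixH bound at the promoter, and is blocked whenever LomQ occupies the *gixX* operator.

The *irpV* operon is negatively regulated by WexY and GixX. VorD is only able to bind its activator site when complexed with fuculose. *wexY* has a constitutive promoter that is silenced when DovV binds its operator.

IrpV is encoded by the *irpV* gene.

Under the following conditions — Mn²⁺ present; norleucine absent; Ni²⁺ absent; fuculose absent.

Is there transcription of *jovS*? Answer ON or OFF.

OFF

Ni²⁺ is absent, so VorT is active.
Mn²⁺ is present, so GorL is inactive.
No repressor is bound and VorT is active, so *dovV* is transcribed.
So DovV is produced and active.
With repressor DovV bound, *wexY* is not transcribed.
So WexY is not produced.
Fuculose is absent, so VorD is inactive.
Required activator VorD is absent, so *gixH* is not transcribed.
So GixH is not produced.
Norleucine is absent, so LomQ is inactive.
Required activator GixH is absent, so *gixX* is not transcribed.
So GixX is not produced.
With no repressor bound, *irpV* is transcribed.
So IrpV is produced and active.
With repressor IrpV bound, *nolJ* is not transcribed.
So NolJ is not produced.
Required activator NolJ is absent, so *jovS* is not transcribed.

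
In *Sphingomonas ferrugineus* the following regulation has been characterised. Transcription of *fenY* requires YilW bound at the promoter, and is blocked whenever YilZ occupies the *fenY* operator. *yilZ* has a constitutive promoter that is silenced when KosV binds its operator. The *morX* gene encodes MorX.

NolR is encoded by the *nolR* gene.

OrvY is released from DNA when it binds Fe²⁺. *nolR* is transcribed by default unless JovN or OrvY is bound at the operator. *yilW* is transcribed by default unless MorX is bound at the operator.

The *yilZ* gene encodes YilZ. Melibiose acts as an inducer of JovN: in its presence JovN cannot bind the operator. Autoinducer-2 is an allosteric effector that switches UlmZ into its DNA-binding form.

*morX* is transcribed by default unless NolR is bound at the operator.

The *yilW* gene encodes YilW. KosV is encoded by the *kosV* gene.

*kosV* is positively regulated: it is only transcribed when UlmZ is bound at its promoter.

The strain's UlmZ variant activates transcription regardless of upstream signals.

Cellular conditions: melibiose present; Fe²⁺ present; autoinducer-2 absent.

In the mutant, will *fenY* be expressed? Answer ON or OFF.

ON

Melibiose is present, so JovN is inactive.
Fe²⁺ is present, so OrvY is inactive.
With no repressor bound, *nolR* is transcribed.
So NolR is produced and active.
With repressor NolR bound, *morX* is not transcribed.
So MorX is not produced.
With no repressor bound, *yilW* is transcribed.
So YilW is produced and active.
UlmZ is constitutively active in this strain.
No repressor is bound and UlmZ is active, so *kosV* is transcribed.
So KosV is produced and active.
With repressor KosV bound, *yilZ* is not transcribed.
So YilZ is not produced.
No repressor is bound and YilW is active, so *fenY* is transcribed.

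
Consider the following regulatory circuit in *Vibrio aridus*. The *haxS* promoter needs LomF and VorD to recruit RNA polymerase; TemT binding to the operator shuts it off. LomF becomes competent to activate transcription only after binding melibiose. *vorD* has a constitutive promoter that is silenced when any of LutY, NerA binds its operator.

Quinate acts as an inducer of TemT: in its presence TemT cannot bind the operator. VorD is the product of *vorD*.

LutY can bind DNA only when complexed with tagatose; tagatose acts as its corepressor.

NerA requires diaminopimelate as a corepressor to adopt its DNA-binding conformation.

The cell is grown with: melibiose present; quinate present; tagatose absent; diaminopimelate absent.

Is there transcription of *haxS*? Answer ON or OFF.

Melibiose is present, so LomF is active.
Quinate is present, so TemT is inactive.
Tagatose is absent, so LutY is inactive.
Diaminopimelate is absent, so NerA is inactive.
With no repressor bound, *vorD* is transcribed.
So VorD is produced and active.
No repressor is bound and LomF and VorD are active, so *haxS* is transcribed.

ON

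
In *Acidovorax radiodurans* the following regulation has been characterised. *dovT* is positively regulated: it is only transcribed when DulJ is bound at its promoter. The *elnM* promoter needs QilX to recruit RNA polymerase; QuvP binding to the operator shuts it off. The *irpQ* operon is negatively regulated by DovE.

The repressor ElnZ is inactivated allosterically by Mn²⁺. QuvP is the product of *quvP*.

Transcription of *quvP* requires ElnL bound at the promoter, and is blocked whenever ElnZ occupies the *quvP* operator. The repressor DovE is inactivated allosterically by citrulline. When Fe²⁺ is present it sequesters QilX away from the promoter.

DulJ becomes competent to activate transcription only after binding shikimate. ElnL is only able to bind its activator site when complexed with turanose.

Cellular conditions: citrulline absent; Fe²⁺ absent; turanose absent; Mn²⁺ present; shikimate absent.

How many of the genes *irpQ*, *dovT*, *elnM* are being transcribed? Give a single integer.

1

Citrulline is absent, so DovE is active.
With repressor DovE bound, *irpQ* is not transcribed.
→ *irpQ* is OFF.
Shikimate is absent, so DulJ is inactive.
Required activator DulJ is absent, so *dovT* is not transcribed.
→ *dovT* is OFF.
Mn²⁺ is present, so ElnZ is inactive.
Turanose is absent, so ElnL is inactive.
Required activator ElnL is absent, so *quvP* is not transcribed.
So QuvP is not produced.
Fe²⁺ is absent, so QilX is active.
No repressor is bound and QilX is active, so *elnM* is transcribed.
→ *elnM* is ON.
1 of the 3 genes is transcribed.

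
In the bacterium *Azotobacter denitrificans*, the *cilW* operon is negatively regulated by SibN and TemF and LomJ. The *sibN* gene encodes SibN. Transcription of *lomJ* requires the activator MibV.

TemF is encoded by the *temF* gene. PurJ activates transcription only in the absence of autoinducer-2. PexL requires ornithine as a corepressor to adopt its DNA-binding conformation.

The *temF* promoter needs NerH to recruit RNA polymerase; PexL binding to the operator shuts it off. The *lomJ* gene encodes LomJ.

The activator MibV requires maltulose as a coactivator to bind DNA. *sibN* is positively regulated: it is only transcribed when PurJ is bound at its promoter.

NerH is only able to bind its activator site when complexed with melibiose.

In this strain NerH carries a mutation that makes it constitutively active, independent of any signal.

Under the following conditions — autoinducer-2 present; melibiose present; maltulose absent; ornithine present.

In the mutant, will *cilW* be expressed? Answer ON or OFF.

Autoinducer-2 is present, so PurJ is inactive.
Required activator PurJ is absent, so *sibN* is not transcribed.
So SibN is not produced.
NerH is constitutively active in this strain.
Ornithine is present, so PexL is active.
With repressor PexL bound, *temF* is not transcribed.
So TemF is not produced.
Maltulose is absent, so MibV is inactive.
Required activator MibV is absent, so *lomJ* is not transcribed.
So LomJ is not produced.
With no repressor bound, *cilW* is transcribed.

ON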